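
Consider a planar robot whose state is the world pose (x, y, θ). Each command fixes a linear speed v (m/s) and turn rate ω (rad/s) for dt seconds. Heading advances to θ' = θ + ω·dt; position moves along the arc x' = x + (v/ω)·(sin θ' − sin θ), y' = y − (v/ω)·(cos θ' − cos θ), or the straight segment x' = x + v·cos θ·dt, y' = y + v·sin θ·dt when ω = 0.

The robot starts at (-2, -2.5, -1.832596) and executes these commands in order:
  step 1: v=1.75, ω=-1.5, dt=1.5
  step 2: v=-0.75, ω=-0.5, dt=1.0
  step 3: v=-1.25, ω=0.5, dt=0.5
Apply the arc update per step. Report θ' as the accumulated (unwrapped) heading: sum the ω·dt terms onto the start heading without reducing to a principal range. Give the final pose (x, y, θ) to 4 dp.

(-3.6375, -4.1778, -4.3326)

step 1: θ'=-4.0826 (R=-1.1667) → pose (-4.0698, -2.8852, -4.0826)
step 2: θ'=-4.5826 (R=1.5000) → pose (-3.7946, -3.5745, -4.5826)
step 3: θ'=-4.3326 (R=-2.5000) → pose (-3.6375, -4.1778, -4.3326)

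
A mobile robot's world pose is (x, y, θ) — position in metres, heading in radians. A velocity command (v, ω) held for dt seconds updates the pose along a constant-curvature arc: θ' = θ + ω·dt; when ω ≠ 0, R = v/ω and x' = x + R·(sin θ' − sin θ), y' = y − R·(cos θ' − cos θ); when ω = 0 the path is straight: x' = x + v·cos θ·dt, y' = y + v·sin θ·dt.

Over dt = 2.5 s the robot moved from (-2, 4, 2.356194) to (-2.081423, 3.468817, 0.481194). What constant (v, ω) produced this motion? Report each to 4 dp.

v = -0.2500, ω = -0.7500

Δθ = 0.481194 − 2.356194 = -1.875000
ω = Δθ/dt = -1.875000/2.5 = -0.7500
R = −Δy/(cos θ' − cos θ) = 0.3333
v = R·ω = 0.3333·-0.7500 = -0.2500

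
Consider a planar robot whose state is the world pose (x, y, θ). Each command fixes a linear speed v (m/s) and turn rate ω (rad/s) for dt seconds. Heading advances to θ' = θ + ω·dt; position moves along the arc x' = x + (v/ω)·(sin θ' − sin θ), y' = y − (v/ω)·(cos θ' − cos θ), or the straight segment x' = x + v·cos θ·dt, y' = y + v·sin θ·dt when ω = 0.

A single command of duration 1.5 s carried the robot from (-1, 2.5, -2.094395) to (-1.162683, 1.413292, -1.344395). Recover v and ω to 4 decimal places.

Δθ = -1.344395 − -2.094395 = 0.750000
ω = Δθ/dt = 0.750000/1.5 = 0.5000
R = −Δy/(cos θ' − cos θ) = 1.5000
v = R·ω = 1.5000·0.5000 = 0.7500

v = 0.7500, ω = 0.5000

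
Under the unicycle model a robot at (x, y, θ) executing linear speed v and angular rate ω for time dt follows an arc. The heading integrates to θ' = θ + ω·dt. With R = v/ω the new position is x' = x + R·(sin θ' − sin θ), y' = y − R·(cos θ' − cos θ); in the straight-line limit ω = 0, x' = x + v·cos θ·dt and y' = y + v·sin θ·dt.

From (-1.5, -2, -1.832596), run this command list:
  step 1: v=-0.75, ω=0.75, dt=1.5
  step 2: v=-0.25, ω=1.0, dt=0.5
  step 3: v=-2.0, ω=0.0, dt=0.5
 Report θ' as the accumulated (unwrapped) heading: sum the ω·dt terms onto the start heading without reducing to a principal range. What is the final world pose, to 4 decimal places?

(-2.9054, -0.7205, -0.2076)

step 1: θ'=-0.7076 (R=-1.0000) → pose (-1.8159, -0.9813, -0.7076)
step 2: θ'=-0.2076 (R=-0.2500) → pose (-1.9269, -0.9266, -0.2076)
step 3: θ'=-0.2076 (straight) → pose (-2.9054, -0.7205, -0.2076)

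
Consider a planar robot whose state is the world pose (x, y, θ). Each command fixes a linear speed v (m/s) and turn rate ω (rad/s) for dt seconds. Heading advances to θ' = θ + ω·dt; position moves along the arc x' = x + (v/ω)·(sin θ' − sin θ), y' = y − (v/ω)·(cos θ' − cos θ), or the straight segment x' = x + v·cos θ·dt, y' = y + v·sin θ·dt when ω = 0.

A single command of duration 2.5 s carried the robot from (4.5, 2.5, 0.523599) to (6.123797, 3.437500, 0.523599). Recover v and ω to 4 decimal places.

v = 0.7500, ω = 0.0000

Δθ = 0.523599 − 0.523599 = 0.000000
ω = Δθ/dt = 0.000000/2.5 = 0.0000
ω = 0 → v = (Δx·cos θ + Δy·sin θ)/dt = 0.7500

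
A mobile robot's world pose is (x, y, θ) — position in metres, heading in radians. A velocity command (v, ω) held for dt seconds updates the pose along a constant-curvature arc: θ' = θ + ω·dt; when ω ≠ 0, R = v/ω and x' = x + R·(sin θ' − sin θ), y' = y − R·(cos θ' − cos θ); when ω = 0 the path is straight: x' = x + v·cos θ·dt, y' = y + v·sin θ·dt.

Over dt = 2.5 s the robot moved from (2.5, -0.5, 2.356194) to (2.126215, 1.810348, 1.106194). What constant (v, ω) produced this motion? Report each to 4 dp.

Δθ = 1.106194 − 2.356194 = -1.250000
ω = Δθ/dt = -1.250000/2.5 = -0.5000
R = −Δy/(cos θ' − cos θ) = -2.0000
v = R·ω = -2.0000·-0.5000 = 1.0000

v = 1.0000, ω = -0.5000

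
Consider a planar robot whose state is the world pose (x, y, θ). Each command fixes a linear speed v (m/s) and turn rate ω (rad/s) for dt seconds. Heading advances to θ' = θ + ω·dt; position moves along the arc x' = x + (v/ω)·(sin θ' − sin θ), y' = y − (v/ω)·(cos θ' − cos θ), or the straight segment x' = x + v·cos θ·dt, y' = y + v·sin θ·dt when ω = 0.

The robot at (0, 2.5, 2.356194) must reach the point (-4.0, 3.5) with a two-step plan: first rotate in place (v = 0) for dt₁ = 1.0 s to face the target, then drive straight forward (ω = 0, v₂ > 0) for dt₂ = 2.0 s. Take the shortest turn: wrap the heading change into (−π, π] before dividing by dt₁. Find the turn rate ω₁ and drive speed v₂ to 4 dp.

ω₁ = 0.5404, v₂ = 2.0616

heading to target = atan2(3.5−2.5, -4−0) = 2.8966
Δθ = wrap(2.8966 − 2.3562) = 0.5404; ω₁ = Δθ/dt₁ = 0.5404
distance = √((-4−0)² + (3.5−2.5)²) = 4.1231; v₂ = distance/dt₂ = 2.0616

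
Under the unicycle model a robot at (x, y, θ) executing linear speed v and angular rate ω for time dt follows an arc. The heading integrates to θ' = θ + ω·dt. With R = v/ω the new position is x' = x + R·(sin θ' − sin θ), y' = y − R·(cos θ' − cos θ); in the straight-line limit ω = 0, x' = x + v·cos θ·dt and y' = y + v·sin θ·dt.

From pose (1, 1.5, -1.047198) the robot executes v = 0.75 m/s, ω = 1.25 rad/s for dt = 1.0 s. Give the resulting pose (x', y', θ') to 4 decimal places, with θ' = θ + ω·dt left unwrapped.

θ' = -1.0472 + 1.25·1.0 = 0.2028
R = v/ω = 0.75/1.25 = 0.6000
x' = 1 + 0.6000·(sin 0.2028 − sin -1.0472) = 1.6405
y' = 1.5 − 0.6000·(cos 0.2028 − cos -1.0472) = 1.2123

(1.6405, 1.2123, 0.2028)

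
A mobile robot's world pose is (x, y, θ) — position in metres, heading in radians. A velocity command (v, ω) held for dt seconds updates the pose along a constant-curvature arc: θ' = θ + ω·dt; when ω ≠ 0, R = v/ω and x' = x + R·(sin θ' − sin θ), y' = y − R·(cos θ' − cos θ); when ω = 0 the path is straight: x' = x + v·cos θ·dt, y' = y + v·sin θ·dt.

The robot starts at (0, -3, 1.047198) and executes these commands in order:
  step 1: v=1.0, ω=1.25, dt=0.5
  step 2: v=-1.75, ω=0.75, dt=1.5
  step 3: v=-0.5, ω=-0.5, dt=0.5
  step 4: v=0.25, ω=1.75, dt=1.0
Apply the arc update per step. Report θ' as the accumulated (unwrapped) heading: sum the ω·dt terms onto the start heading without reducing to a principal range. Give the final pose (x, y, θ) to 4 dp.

step 1: θ'=1.6722 (R=0.8000) → pose (0.1031, -2.5190, 1.6722)
step 2: θ'=2.7972 (R=-2.3333) → pose (1.6366, -4.4791, 2.7972)
step 3: θ'=2.5472 (R=1.0000) → pose (1.8590, -4.5919, 2.5472)
step 4: θ'=4.2972 (R=0.1429) → pose (1.6483, -4.6527, 4.2972)

(1.6483, -4.6527, 4.2972)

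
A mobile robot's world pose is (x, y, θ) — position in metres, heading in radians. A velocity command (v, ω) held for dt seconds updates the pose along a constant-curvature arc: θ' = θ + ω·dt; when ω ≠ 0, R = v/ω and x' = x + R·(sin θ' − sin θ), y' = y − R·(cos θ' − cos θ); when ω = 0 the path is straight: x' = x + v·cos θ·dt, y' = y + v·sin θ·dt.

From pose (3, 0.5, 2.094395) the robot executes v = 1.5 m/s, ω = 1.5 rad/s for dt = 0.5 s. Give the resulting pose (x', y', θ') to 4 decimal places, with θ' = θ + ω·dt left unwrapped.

(2.4268, 0.9562, 2.8444)

θ' = 2.0944 + 1.5·0.5 = 2.8444
R = v/ω = 1.5/1.5 = 1.0000
x' = 3 + 1.0000·(sin 2.8444 − sin 2.0944) = 2.4268
y' = 0.5 − 1.0000·(cos 2.8444 − cos 2.0944) = 0.9562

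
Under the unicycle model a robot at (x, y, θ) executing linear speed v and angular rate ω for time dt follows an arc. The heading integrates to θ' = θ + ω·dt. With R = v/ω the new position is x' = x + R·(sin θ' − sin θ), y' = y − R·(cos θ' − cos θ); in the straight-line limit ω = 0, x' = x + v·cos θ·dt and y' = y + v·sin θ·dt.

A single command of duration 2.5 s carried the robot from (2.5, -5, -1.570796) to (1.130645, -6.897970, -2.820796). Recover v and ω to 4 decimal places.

v = 1.0000, ω = -0.5000

Δθ = -2.820796 − -1.570796 = -1.250000
ω = Δθ/dt = -1.250000/2.5 = -0.5000
R = −Δy/(cos θ' − cos θ) = -2.0000
v = R·ω = -2.0000·-0.5000 = 1.0000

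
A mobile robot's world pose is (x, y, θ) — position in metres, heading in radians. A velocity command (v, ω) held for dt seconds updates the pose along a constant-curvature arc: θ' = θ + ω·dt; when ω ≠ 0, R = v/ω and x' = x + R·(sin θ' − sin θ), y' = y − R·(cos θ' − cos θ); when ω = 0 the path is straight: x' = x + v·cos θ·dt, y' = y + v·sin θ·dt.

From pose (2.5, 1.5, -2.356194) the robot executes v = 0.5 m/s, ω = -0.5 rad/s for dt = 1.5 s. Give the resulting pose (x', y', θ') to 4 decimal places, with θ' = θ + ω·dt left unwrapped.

θ' = -2.3562 + -0.5·1.5 = -3.1062
R = v/ω = 0.5/-0.5 = -1.0000
x' = 2.5 + -1.0000·(sin -3.1062 − sin -2.3562) = 1.8283
y' = 1.5 − -1.0000·(cos -3.1062 − cos -2.3562) = 1.2077

(1.8283, 1.2077, -3.1062)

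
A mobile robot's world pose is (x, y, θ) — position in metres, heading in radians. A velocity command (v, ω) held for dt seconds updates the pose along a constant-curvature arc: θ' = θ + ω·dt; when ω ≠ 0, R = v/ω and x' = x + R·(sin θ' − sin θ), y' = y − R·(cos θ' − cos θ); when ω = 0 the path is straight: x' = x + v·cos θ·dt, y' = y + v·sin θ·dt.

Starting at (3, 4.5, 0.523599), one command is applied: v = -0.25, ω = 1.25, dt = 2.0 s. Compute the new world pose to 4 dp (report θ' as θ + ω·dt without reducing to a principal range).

θ' = 0.5236 + 1.25·2.0 = 3.0236
R = v/ω = -0.25/1.25 = -0.2000
x' = 3 + -0.2000·(sin 3.0236 − sin 0.5236) = 3.0765
y' = 4.5 − -0.2000·(cos 3.0236 − cos 0.5236) = 4.1282

(3.0765, 4.1282, 3.0236)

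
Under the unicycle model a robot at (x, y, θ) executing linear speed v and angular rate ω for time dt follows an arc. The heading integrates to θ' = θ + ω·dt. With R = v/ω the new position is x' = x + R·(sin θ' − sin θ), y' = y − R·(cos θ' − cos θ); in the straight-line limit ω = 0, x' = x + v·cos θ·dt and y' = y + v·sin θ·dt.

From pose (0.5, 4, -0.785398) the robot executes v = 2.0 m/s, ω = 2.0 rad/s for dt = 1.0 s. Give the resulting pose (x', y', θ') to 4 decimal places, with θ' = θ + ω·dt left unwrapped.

θ' = -0.7854 + 2.0·1.0 = 1.2146
R = v/ω = 2.0/2.0 = 1.0000
x' = 0.5 + 1.0000·(sin 1.2146 − sin -0.7854) = 2.1443
y' = 4 − 1.0000·(cos 1.2146 − cos -0.7854) = 4.3584

(2.1443, 4.3584, 1.2146)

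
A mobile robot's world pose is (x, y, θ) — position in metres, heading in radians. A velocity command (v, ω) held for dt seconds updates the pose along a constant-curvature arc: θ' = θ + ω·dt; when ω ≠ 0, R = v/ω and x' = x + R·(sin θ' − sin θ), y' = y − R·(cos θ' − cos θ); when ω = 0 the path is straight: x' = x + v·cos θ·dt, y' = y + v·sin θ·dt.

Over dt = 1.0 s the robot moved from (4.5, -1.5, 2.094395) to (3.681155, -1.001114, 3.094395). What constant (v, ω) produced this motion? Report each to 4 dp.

v = 1.0000, ω = 1.0000

Δθ = 3.094395 − 2.094395 = 1.000000
ω = Δθ/dt = 1.000000/1.0 = 1.0000
R = Δx/(sin θ' − sin θ) = 1.0000
v = R·ω = 1.0000·1.0000 = 1.0000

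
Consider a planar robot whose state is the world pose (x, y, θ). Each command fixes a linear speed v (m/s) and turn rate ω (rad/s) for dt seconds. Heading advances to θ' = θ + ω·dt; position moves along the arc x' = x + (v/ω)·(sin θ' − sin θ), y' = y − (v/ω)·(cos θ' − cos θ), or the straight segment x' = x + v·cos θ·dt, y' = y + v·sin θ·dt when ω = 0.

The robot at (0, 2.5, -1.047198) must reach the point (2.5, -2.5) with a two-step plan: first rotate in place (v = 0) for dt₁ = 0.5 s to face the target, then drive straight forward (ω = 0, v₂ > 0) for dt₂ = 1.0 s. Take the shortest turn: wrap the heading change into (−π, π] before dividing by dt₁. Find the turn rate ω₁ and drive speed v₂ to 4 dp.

heading to target = atan2(-2.5−2.5, 2.5−0) = -1.1071
Δθ = wrap(-1.1071 − -1.0472) = -0.0600; ω₁ = Δθ/dt₁ = -0.1199
distance = √((2.5−0)² + (-2.5−2.5)²) = 5.5902; v₂ = distance/dt₂ = 5.5902

ω₁ = -0.1199, v₂ = 5.5902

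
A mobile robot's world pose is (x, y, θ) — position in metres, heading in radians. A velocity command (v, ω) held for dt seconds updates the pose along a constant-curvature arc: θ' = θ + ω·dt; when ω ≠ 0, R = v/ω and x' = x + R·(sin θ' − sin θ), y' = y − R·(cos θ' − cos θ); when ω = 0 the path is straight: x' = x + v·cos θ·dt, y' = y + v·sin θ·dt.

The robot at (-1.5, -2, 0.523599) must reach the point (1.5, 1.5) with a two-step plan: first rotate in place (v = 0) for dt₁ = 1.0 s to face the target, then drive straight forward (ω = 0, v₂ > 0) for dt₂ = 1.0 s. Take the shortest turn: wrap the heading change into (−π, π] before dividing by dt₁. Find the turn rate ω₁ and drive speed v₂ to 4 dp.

ω₁ = 0.3386, v₂ = 4.6098

heading to target = atan2(1.5−-2, 1.5−-1.5) = 0.8622
Δθ = wrap(0.8622 − 0.5236) = 0.3386; ω₁ = Δθ/dt₁ = 0.3386
distance = √((1.5−-1.5)² + (1.5−-2)²) = 4.6098; v₂ = distance/dt₂ = 4.6098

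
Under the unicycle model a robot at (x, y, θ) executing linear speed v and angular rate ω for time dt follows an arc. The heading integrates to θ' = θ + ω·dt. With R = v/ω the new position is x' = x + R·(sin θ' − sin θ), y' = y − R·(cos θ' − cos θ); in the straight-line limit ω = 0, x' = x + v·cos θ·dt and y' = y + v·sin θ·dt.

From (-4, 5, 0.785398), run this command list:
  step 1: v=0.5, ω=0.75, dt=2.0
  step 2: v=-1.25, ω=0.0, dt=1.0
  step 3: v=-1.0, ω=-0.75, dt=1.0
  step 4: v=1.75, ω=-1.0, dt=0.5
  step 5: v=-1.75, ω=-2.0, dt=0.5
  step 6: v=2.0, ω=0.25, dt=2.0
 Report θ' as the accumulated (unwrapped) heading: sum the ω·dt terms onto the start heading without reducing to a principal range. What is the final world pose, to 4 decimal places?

step 1: θ'=2.2854 (R=0.6667) → pose (-3.9678, 5.9083, 2.2854)
step 2: θ'=2.2854 (straight) → pose (-3.1487, 4.9641, 2.2854)
step 3: θ'=1.5354 (R=1.3333) → pose (-2.8233, 4.0431, 1.5354)
step 4: θ'=1.0354 (R=-1.7500) → pose (-2.5795, 4.8740, 1.0354)
step 5: θ'=0.0354 (R=0.8750) → pose (-3.3011, 4.4460, 0.0354)
step 6: θ'=0.5354 (R=8.0000) → pose (0.4972, 5.5605, 0.5354)

(0.4972, 5.5605, 0.5354)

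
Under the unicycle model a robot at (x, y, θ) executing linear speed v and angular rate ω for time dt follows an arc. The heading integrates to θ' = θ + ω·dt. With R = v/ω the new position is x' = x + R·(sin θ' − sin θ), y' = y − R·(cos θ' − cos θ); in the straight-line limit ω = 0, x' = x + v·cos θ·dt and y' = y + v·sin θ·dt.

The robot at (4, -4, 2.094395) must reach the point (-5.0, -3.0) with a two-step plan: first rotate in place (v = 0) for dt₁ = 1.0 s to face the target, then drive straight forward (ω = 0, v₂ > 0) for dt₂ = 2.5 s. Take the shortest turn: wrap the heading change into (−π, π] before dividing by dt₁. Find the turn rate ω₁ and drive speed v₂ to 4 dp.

heading to target = atan2(-3−-4, -5−4) = 3.0309
Δθ = wrap(3.0309 − 2.0944) = 0.9365; ω₁ = Δθ/dt₁ = 0.9365
distance = √((-5−4)² + (-3−-4)²) = 9.0554; v₂ = distance/dt₂ = 3.6222

ω₁ = 0.9365, v₂ = 3.6222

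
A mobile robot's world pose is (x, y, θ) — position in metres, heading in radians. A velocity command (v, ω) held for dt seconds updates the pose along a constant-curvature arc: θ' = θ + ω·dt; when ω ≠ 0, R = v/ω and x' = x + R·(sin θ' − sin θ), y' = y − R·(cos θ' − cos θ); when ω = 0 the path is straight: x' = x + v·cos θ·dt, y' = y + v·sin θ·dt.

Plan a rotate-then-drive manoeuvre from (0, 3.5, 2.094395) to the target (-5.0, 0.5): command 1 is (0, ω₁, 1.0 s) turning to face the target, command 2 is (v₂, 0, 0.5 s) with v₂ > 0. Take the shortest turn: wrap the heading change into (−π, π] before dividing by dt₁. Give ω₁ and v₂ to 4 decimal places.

heading to target = atan2(0.5−3.5, -5−0) = -2.6012
Δθ = wrap(-2.6012 − 2.0944) = 1.5876; ω₁ = Δθ/dt₁ = 1.5876
distance = √((-5−0)² + (0.5−3.5)²) = 5.8310; v₂ = distance/dt₂ = 11.6619

ω₁ = 1.5876, v₂ = 11.6619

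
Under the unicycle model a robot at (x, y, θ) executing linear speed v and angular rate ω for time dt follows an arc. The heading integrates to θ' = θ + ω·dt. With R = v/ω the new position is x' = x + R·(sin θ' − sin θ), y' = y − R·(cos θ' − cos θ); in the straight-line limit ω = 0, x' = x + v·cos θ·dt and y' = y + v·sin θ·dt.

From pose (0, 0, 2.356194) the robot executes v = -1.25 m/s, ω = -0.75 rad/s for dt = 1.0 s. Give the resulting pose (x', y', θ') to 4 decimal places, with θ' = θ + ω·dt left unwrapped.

(0.4871, -1.1195, 1.6062)

θ' = 2.3562 + -0.75·1.0 = 1.6062
R = v/ω = -1.25/-0.75 = 1.6667
x' = 0 + 1.6667·(sin 1.6062 − sin 2.3562) = 0.4871
y' = 0 − 1.6667·(cos 1.6062 − cos 2.3562) = -1.1195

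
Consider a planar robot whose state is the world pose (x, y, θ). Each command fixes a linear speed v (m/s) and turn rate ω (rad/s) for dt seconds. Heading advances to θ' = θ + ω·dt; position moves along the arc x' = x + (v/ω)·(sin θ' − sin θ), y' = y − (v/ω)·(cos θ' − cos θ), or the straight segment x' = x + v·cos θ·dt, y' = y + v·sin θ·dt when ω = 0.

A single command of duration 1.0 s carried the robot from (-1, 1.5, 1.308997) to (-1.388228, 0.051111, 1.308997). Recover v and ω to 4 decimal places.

Δθ = 1.308997 − 1.308997 = 0.000000
ω = Δθ/dt = 0.000000/1.0 = 0.0000
ω = 0 → v = (Δx·cos θ + Δy·sin θ)/dt = -1.5000

v = -1.5000, ω = 0.0000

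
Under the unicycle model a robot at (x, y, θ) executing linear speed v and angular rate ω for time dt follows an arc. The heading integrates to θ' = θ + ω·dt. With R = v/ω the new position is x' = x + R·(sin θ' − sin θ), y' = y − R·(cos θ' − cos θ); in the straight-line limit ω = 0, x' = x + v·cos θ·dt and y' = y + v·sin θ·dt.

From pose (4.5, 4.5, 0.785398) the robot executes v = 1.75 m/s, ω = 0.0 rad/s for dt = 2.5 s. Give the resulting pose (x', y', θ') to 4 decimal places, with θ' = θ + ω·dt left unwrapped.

(7.5936, 7.5936, 0.7854)

θ' = 0.7854 + 0.0·2.5 = 0.7854
ω = 0 → straight: x' = 4.5 + 1.75·cos(0.7854)·2.5 = 7.5936
y' = 4.5 + 1.75·sin(0.7854)·2.5 = 7.5936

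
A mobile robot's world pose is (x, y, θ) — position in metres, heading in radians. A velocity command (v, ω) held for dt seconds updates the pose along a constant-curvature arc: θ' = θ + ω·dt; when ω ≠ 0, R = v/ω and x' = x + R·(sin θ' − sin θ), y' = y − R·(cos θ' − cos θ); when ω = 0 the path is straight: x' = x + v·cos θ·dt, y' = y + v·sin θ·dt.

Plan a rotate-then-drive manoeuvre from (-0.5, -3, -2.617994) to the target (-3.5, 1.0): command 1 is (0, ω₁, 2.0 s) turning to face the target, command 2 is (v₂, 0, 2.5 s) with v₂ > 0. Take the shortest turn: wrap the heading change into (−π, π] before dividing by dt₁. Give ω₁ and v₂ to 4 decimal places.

heading to target = atan2(1−-3, -3.5−-0.5) = 2.2143
Δθ = wrap(2.2143 − -2.6180) = -1.4509; ω₁ = Δθ/dt₁ = -0.7254
distance = √((-3.5−-0.5)² + (1−-3)²) = 5.0000; v₂ = distance/dt₂ = 2.0000

ω₁ = -0.7254, v₂ = 2.0000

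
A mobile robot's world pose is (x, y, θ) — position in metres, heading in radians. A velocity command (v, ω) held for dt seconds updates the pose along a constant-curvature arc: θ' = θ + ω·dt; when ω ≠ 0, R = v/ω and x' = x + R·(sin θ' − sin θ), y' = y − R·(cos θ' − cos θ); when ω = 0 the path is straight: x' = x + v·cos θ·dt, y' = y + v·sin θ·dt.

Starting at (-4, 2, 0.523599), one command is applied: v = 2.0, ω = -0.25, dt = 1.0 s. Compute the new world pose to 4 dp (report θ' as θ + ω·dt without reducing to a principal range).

θ' = 0.5236 + -0.25·1.0 = 0.2736
R = v/ω = 2.0/-0.25 = -8.0000
x' = -4 + -8.0000·(sin 0.2736 − sin 0.5236) = -2.1616
y' = 2 − -8.0000·(cos 0.2736 − cos 0.5236) = 2.7742

(-2.1616, 2.7742, 0.2736)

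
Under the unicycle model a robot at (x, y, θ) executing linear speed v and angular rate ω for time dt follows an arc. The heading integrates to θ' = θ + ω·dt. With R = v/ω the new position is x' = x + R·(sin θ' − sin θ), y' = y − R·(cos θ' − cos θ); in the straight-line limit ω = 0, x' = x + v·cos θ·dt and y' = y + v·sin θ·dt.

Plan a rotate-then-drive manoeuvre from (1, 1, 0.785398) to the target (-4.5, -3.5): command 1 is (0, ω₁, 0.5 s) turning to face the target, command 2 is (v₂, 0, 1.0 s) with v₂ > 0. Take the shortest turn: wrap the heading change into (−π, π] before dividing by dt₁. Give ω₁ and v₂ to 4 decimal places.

heading to target = atan2(-3.5−1, -4.5−1) = -2.4559
Δθ = wrap(-2.4559 − 0.7854) = 3.0419; ω₁ = Δθ/dt₁ = 6.0838
distance = √((-4.5−1)² + (-3.5−1)²) = 7.1063; v₂ = distance/dt₂ = 7.1063

ω₁ = 6.0838, v₂ = 7.1063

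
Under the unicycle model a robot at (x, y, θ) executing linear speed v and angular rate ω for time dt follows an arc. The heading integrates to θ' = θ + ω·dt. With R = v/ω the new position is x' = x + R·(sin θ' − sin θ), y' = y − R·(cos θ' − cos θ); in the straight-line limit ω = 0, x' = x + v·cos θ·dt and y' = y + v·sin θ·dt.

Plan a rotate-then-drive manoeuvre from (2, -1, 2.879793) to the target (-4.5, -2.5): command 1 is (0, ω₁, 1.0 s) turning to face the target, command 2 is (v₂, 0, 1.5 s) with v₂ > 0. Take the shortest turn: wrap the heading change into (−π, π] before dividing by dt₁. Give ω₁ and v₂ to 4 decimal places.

heading to target = atan2(-2.5−-1, -4.5−2) = -2.9148
Δθ = wrap(-2.9148 − 2.8798) = 0.4886; ω₁ = Δθ/dt₁ = 0.4886
distance = √((-4.5−2)² + (-2.5−-1)²) = 6.6708; v₂ = distance/dt₂ = 4.4472

ω₁ = 0.4886, v₂ = 4.4472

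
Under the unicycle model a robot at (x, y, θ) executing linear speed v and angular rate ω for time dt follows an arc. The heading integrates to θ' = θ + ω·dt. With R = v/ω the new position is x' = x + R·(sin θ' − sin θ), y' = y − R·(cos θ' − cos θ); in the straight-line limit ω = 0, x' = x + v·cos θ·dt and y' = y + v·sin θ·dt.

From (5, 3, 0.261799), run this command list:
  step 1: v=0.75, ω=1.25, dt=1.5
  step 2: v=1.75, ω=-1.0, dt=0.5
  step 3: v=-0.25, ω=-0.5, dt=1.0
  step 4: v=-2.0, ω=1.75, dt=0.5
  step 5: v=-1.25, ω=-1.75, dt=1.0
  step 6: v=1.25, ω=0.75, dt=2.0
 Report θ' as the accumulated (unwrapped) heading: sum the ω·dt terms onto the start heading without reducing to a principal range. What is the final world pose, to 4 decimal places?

step 1: θ'=2.1368 (R=0.6000) → pose (5.3511, 3.9013, 2.1368)
step 2: θ'=1.6368 (R=-1.7500) → pose (5.0820, 4.7244, 1.6368)
step 3: θ'=1.1368 (R=0.5000) → pose (5.0368, 4.4811, 1.1368)
step 4: θ'=2.0118 (R=-1.1429) → pose (5.0402, 3.5127, 2.0118)
step 5: θ'=0.2618 (R=0.7143) → pose (4.5791, 2.5179, 0.2618)
step 6: θ'=1.7618 (R=1.6667) → pose (5.7841, 4.4442, 1.7618)

(5.7841, 4.4442, 1.7618)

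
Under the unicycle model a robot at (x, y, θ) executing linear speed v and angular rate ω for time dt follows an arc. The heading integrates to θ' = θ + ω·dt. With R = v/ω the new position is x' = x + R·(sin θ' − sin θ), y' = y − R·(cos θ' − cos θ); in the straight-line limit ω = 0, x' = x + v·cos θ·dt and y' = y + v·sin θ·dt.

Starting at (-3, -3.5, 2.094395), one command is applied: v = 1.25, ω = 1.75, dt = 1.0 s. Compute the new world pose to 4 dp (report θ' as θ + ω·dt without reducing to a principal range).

θ' = 2.0944 + 1.75·1.0 = 3.8444
R = v/ω = 1.25/1.75 = 0.7143
x' = -3 + 0.7143·(sin 3.8444 − sin 2.0944) = -4.0803
y' = -3.5 − 0.7143·(cos 3.8444 − cos 2.0944) = -3.3121

(-4.0803, -3.3121, 3.8444)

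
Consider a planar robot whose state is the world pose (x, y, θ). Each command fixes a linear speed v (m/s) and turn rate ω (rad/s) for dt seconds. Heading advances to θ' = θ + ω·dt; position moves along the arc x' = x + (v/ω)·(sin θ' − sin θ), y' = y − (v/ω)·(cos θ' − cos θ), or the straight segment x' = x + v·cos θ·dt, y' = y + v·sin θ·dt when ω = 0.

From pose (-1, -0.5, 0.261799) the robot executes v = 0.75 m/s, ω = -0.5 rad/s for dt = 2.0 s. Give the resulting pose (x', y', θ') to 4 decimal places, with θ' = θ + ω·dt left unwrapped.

(0.3977, -0.8394, -0.7382)

θ' = 0.2618 + -0.5·2.0 = -0.7382
R = v/ω = 0.75/-0.5 = -1.5000
x' = -1 + -1.5000·(sin -0.7382 − sin 0.2618) = 0.3977
y' = -0.5 − -1.5000·(cos -0.7382 − cos 0.2618) = -0.8394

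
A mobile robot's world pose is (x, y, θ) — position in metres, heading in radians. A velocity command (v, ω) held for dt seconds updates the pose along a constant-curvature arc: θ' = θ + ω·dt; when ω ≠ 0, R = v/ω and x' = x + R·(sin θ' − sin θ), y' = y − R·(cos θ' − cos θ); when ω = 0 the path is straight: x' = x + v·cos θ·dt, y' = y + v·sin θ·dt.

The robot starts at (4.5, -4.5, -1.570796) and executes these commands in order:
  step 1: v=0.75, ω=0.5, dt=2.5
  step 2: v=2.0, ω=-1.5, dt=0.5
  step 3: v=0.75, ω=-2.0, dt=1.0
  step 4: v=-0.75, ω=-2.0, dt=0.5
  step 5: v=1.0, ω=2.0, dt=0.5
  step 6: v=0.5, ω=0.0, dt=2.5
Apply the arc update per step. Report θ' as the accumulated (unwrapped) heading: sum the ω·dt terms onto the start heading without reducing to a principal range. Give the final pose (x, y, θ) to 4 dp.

step 1: θ'=-0.3208 (R=1.5000) → pose (5.5270, -5.9235, -0.3208)
step 2: θ'=-1.0708 (R=-1.3333) → pose (6.2767, -6.5496, -1.0708)
step 3: θ'=-3.0708 (R=-0.3750) → pose (5.9741, -7.1034, -3.0708)
step 4: θ'=-4.0708 (R=0.3750) → pose (6.3011, -7.2530, -4.0708)
step 5: θ'=-3.0708 (R=0.5000) → pose (5.8651, -7.0535, -3.0708)
step 6: θ'=-3.0708 (straight) → pose (4.6183, -7.1419, -3.0708)

(4.6183, -7.1419, -3.0708)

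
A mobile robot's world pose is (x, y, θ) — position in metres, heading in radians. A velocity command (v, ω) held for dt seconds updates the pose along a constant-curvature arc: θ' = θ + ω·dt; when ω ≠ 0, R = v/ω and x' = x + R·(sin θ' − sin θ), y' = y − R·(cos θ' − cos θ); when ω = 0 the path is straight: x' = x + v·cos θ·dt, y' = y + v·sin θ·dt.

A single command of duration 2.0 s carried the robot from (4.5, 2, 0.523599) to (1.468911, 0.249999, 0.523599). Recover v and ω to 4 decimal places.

v = -1.7500, ω = 0.0000

Δθ = 0.523599 − 0.523599 = 0.000000
ω = Δθ/dt = 0.000000/2.0 = 0.0000
ω = 0 → v = (Δx·cos θ + Δy·sin θ)/dt = -1.7500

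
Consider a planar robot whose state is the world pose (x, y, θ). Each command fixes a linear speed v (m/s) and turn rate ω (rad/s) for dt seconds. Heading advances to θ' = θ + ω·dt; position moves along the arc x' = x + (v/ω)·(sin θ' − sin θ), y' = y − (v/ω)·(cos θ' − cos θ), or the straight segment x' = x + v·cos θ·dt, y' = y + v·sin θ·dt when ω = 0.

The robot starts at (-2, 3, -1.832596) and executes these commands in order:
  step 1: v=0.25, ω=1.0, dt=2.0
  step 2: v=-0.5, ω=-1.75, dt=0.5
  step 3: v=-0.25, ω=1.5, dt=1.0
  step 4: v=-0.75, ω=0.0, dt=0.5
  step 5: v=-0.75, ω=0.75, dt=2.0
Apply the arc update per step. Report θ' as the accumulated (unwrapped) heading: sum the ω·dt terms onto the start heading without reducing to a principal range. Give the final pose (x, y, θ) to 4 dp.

(-2.4792, 1.1140, 2.2924)

step 1: θ'=0.1674 (R=0.2500) → pose (-1.7169, 2.6888, 0.1674)
step 2: θ'=-0.7076 (R=0.2857) → pose (-1.9502, 2.7534, -0.7076)
step 3: θ'=0.7924 (R=-0.1667) → pose (-2.1772, 2.7438, 0.7924)
step 4: θ'=0.7924 (straight) → pose (-2.4405, 2.4767, 0.7924)
step 5: θ'=2.2924 (R=-1.0000) → pose (-2.4792, 1.1140, 2.2924)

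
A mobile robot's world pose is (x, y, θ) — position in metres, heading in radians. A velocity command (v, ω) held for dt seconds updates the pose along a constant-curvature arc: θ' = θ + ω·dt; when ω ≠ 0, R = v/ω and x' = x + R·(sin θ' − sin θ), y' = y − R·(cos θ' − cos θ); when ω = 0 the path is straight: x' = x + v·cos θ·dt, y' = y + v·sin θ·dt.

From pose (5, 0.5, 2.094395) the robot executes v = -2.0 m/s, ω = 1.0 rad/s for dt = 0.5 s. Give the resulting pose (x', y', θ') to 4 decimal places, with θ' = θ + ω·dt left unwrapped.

θ' = 2.0944 + 1.0·0.5 = 2.5944
R = v/ω = -2.0/1.0 = -2.0000
x' = 5 + -2.0000·(sin 2.5944 − sin 2.0944) = 5.6915
y' = 0.5 − -2.0000·(cos 2.5944 − cos 2.0944) = -0.2080

(5.6915, -0.2080, 2.5944)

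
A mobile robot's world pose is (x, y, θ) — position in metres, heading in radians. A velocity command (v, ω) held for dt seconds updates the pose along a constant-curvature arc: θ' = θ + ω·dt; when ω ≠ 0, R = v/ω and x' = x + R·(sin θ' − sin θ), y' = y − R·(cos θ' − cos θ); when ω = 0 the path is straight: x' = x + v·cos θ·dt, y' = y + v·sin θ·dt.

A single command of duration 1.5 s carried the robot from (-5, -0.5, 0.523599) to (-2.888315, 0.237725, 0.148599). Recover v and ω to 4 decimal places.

Δθ = 0.148599 − 0.523599 = -0.375000
ω = Δθ/dt = -0.375000/1.5 = -0.2500
R = Δx/(sin θ' − sin θ) = -6.0000
v = R·ω = -6.0000·-0.2500 = 1.5000

v = 1.5000, ω = -0.2500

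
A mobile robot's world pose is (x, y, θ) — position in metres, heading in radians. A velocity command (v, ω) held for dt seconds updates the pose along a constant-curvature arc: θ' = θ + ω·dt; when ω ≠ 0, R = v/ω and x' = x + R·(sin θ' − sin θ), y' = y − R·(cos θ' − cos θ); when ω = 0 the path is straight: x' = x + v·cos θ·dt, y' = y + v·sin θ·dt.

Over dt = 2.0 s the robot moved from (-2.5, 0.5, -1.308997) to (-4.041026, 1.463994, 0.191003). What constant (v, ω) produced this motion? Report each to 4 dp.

Δθ = 0.191003 − -1.308997 = 1.500000
ω = Δθ/dt = 1.500000/2.0 = 0.7500
R = Δx/(sin θ' − sin θ) = -1.3333
v = R·ω = -1.3333·0.7500 = -1.0000

v = -1.0000, ω = 0.7500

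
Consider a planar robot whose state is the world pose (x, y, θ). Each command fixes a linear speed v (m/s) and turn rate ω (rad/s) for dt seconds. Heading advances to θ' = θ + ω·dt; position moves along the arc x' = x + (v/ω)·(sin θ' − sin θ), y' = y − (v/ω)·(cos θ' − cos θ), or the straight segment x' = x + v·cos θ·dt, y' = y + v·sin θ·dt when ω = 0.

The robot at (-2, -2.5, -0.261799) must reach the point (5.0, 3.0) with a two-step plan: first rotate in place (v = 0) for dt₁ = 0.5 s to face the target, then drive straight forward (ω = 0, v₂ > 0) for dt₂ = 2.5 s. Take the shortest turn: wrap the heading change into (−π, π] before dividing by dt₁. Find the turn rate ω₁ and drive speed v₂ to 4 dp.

ω₁ = 1.8555, v₂ = 3.5609

heading to target = atan2(3−-2.5, 5−-2) = 0.6660
Δθ = wrap(0.6660 − -0.2618) = 0.9278; ω₁ = Δθ/dt₁ = 1.8555
distance = √((5−-2)² + (3−-2.5)²) = 8.9022; v₂ = distance/dt₂ = 3.5609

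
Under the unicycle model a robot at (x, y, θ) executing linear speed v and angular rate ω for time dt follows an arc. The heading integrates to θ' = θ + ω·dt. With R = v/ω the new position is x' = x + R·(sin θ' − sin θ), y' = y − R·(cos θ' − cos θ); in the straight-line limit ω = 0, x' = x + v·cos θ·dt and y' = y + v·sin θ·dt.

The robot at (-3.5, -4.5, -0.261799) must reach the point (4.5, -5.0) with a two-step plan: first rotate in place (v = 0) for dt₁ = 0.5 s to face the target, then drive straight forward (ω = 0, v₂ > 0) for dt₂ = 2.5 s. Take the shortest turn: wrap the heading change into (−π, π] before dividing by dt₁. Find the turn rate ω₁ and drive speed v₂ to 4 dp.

heading to target = atan2(-5−-4.5, 4.5−-3.5) = -0.0624
Δθ = wrap(-0.0624 − -0.2618) = 0.1994; ω₁ = Δθ/dt₁ = 0.3988
distance = √((4.5−-3.5)² + (-5−-4.5)²) = 8.0156; v₂ = distance/dt₂ = 3.2062

ω₁ = 0.3988, v₂ = 3.2062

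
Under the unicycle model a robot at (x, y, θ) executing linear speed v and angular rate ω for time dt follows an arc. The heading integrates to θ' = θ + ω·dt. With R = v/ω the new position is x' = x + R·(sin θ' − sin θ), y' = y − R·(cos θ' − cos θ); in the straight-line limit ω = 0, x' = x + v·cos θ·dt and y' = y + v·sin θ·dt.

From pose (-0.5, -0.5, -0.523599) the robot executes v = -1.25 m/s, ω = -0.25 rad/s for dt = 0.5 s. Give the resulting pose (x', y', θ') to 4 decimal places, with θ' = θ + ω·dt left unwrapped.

(-1.0204, -0.1545, -0.6486)

θ' = -0.5236 + -0.25·0.5 = -0.6486
R = v/ω = -1.25/-0.25 = 5.0000
x' = -0.5 + 5.0000·(sin -0.6486 − sin -0.5236) = -1.0204
y' = -0.5 − 5.0000·(cos -0.6486 − cos -0.5236) = -0.1545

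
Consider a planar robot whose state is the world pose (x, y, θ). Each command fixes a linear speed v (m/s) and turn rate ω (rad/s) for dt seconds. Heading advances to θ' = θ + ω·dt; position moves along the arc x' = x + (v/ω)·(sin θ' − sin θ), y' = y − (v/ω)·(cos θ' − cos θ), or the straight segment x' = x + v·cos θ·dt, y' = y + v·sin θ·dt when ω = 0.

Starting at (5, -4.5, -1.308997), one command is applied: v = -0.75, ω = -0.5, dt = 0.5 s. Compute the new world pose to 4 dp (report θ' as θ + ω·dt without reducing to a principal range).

θ' = -1.3090 + -0.5·0.5 = -1.5590
R = v/ω = -0.75/-0.5 = 1.5000
x' = 5 + 1.5000·(sin -1.5590 − sin -1.3090) = 4.9490
y' = -4.5 − 1.5000·(cos -1.5590 − cos -1.3090) = -4.1295

(4.9490, -4.1295, -1.5590)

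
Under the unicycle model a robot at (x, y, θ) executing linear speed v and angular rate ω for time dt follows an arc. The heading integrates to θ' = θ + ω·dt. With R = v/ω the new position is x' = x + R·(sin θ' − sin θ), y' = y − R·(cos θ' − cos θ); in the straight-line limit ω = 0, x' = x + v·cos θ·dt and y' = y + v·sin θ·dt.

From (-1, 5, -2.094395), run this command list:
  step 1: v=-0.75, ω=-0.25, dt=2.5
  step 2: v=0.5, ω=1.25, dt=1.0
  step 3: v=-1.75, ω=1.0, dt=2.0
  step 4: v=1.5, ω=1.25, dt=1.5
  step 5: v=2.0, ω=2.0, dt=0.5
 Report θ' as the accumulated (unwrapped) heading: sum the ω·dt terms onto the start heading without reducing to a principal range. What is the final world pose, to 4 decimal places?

step 1: θ'=-2.7194 (R=3.0000) → pose (0.3688, 6.2366, -2.7194)
step 2: θ'=-1.4694 (R=0.4000) → pose (0.1347, 5.8312, -1.4694)
step 3: θ'=0.5306 (R=-1.7500) → pose (-2.4919, 7.1634, 0.5306)
step 4: θ'=2.4056 (R=1.2000) → pose (-2.2936, 9.0878, 2.4056)
step 5: θ'=3.4056 (R=1.0000) → pose (-3.2258, 9.3120, 3.4056)

(-3.2258, 9.3120, 3.4056)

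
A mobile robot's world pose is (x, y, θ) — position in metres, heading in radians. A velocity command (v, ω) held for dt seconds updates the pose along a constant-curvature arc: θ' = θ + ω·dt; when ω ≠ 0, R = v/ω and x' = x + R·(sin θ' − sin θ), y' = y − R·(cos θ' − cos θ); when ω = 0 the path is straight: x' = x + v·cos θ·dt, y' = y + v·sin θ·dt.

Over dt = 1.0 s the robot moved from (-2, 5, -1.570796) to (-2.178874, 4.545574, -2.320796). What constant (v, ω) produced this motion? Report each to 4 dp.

v = 0.5000, ω = -0.7500

Δθ = -2.320796 − -1.570796 = -0.750000
ω = Δθ/dt = -0.750000/1.0 = -0.7500
R = −Δy/(cos θ' − cos θ) = -0.6667
v = R·ω = -0.6667·-0.7500 = 0.5000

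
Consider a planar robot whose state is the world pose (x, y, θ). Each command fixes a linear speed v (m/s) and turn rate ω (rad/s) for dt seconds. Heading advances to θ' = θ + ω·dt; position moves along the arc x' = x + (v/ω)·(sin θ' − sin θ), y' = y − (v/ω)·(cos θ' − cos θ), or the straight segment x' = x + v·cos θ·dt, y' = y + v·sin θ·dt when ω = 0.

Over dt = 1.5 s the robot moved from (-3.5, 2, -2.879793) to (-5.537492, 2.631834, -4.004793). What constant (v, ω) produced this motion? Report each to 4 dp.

v = 1.5000, ω = -0.7500

Δθ = -4.004793 − -2.879793 = -1.125000
ω = Δθ/dt = -1.125000/1.5 = -0.7500
R = Δx/(sin θ' − sin θ) = -2.0000
v = R·ω = -2.0000·-0.7500 = 1.5000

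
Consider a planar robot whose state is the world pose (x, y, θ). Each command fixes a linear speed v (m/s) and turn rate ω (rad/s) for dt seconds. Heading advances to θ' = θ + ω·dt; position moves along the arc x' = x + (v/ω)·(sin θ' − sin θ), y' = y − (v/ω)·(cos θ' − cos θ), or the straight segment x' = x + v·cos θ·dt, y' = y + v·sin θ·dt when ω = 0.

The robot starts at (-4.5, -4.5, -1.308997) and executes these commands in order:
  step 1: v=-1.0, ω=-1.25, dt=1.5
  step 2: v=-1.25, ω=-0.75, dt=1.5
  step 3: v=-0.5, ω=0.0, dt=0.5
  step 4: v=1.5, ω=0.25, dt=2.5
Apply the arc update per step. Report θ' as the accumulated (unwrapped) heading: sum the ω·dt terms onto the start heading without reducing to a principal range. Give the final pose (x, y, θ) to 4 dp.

(-4.5542, -1.9510, -3.6840)

step 1: θ'=-3.1840 (R=0.8000) → pose (-3.6933, -3.4937, -3.1840)
step 2: θ'=-4.3090 (R=1.6667) → pose (-2.2311, -4.5046, -4.3090)
step 3: θ'=-4.3090 (straight) → pose (-2.1330, -4.7345, -4.3090)
step 4: θ'=-3.6840 (R=6.0000) → pose (-4.5542, -1.9510, -3.6840)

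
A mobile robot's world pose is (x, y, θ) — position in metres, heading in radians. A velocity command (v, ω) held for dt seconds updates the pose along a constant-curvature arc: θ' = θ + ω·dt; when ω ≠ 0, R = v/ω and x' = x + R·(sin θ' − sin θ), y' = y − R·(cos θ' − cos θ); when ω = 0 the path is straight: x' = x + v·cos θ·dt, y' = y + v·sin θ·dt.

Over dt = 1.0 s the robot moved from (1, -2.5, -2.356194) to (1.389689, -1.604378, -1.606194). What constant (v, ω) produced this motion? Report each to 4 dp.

v = -1.0000, ω = 0.7500

Δθ = -1.606194 − -2.356194 = 0.750000
ω = Δθ/dt = 0.750000/1.0 = 0.7500
R = −Δy/(cos θ' − cos θ) = -1.3333
v = R·ω = -1.3333·0.7500 = -1.0000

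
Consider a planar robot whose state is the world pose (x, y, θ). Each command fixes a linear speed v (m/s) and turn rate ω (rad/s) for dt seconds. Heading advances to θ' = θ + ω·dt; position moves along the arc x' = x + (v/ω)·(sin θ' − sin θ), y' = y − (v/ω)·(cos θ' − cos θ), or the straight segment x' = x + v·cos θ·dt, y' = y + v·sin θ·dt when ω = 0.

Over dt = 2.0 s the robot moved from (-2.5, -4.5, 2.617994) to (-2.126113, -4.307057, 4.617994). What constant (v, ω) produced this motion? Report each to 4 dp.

v = -0.2500, ω = 1.0000

Δθ = 4.617994 − 2.617994 = 2.000000
ω = Δθ/dt = 2.000000/2.0 = 1.0000
R = Δx/(sin θ' − sin θ) = -0.2500
v = R·ω = -0.2500·1.0000 = -0.2500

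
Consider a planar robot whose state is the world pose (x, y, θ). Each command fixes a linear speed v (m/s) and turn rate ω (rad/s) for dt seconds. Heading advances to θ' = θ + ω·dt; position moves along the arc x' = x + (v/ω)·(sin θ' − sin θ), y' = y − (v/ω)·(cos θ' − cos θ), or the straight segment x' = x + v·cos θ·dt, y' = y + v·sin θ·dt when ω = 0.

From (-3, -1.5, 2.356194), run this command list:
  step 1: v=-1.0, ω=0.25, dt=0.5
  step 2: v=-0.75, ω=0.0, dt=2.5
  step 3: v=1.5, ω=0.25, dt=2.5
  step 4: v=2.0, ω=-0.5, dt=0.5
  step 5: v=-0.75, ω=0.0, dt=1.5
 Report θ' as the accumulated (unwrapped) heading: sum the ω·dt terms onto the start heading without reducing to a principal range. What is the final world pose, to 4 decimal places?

(-4.5179, -1.8804, 2.8562)

step 1: θ'=2.4812 (R=-4.0000) → pose (-2.6253, -1.8306, 2.4812)
step 2: θ'=2.4812 (straight) → pose (-1.1445, -2.9807, 2.4812)
step 3: θ'=3.1062 (R=6.0000) → pose (-4.6128, -1.7230, 3.1062)
step 4: θ'=2.8562 (R=-4.0000) → pose (-5.5974, -1.5637, 2.8562)
step 5: θ'=2.8562 (straight) → pose (-4.5179, -1.8804, 2.8562)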